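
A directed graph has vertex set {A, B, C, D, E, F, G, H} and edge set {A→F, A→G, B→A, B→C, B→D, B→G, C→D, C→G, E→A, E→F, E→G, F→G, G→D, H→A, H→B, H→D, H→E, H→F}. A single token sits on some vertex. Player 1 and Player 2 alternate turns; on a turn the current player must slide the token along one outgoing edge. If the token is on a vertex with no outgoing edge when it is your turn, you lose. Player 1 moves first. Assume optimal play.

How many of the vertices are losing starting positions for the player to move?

2

Label each position W (a win for the player to move) or L (a loss). A position with no legal move is L; any other position is W exactly when some move reaches an L, and L when every move reaches a W.
Every edge goes from a vertex to one that appears earlier in the order D, G, C, F, A, E, B, H, so processing vertices in that order labels each vertex after all of its successors.
D: no outgoing edge → L
G: reaches L-position D → W
C: reaches L-position D → W
F: only reaches G(W), which is W → L
A: reaches L-position F → W
E: reaches L-position F → W
B: reaches L-position D → W
H: reaches L-position F → W
The L vertices are D, F; that is 2 in all.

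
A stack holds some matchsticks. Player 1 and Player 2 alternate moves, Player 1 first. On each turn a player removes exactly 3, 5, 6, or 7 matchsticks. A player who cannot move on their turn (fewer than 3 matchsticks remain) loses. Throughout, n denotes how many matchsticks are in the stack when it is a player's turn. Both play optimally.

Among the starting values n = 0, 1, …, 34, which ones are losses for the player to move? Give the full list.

0, 1, 2, 10, 11, 12, 20, 21, 22, 30, 31, 32

Use the standard recursion: the mover loses at a terminal position; elsewhere, the mover wins exactly when some move hands the opponent an L position.
n=0: no move → L
n=1: no move → L
n=2: no move → L
n=3: reaches L-position 0 → W
n=4: reaches L-position 1 → W
n=5: reaches L-position 2 → W
n=6: reaches L-position 1 → W
n=7: reaches L-position 2 → W
n=8: reaches L-position 2 → W
n=9: reaches L-position 2 → W
n=10: only reaches 7(W), 5(W), 4(W), 3(W), all W → L
n=11: only reaches 8(W), 6(W), 5(W), 4(W), all W → L
n=12: only reaches 9(W), 7(W), 6(W), 5(W), all W → L
n=13: reaches L-position 10 → W
n=14: reaches L-position 11 → W
n=15: reaches L-position 12 → W
n=16: reaches L-position 11 → W
n=17: reaches L-position 12 → W
n=18: reaches L-position 12 → W
n=19: reaches L-position 12 → W
n=20: only reaches 17(W), 15(W), 14(W), 13(W), all W → L
n=21: only reaches 18(W), 16(W), 15(W), 14(W), all W → L
n=22: only reaches 19(W), 17(W), 16(W), 15(W), all W → L
n=23: reaches L-position 20 → W
n=24: reaches L-position 21 → W
n=25: reaches L-position 22 → W
n=26: reaches L-position 21 → W
n=27: reaches L-position 22 → W
n=28: reaches L-position 22 → W
n=29: reaches L-position 22 → W
n=30: only reaches 27(W), 25(W), 24(W), 23(W), all W → L
n=31: only reaches 28(W), 26(W), 25(W), 24(W), all W → L
n=32: only reaches 29(W), 27(W), 26(W), 25(W), all W → L
n=33: reaches L-position 30 → W
n=34: reaches L-position 31 → W
Reading off the rows marked L gives the requested list; there are 12 such values of n.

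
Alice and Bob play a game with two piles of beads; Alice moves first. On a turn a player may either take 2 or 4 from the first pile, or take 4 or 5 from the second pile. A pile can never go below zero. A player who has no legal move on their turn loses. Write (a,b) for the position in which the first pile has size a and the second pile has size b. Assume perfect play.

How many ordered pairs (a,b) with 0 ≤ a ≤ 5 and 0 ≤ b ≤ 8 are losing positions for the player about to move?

Build the W/L table. Terminal = L. A non-terminal position is W if it has a move to some L; otherwise it is L.
Every move lowers a or b (never raises either), so fill the grid row by row in increasing a, and left to right within a row: each cell's successors are then already labelled.
      b=0  b=1  b=2  b=3  b=4  b=5  b=6  b=7  b=8
a=0:    L    L    L    L    W    W    W    W    W
a=1:    L    L    L    L    W    W    W    W    W
a=2:    W    W    W    W    L    L    L    L    W
a=3:    W    W    W    W    L    L    L    L    W
a=4:    W    W    W    W    W    W    W    W    L
a=5:    W    W    W    W    W    W    W    W    L
Cells with no legal move (terminal, hence L): (0,0), (0,1), (0,2), (0,3), (1,0), (1,1), (1,2), (1,3).
The remaining L cells, each justified by listing all of its moves:
(2,4): L (options (0,4)(W), (2,0)(W) are all W)
(2,5): L (options (0,5)(W), (2,1)(W), (2,0)(W) are all W)
(2,6): L (options (0,6)(W), (2,2)(W), (2,1)(W) are all W)
(2,7): L (options (0,7)(W), (2,3)(W), (2,2)(W) are all W)
(3,4): L (options (1,4)(W), (3,0)(W) are all W)
(3,5): L (options (1,5)(W), (3,1)(W), (3,0)(W) are all W)
(3,6): L (options (1,6)(W), (3,2)(W), (3,1)(W) are all W)
(3,7): L (options (1,7)(W), (3,3)(W), (3,2)(W) are all W)
(4,8): L (options (2,8)(W), (0,8)(W), (4,4)(W), (4,3)(W) are all W)
(5,8): L (options (3,8)(W), (1,8)(W), (5,4)(W), (5,3)(W) are all W)
Every other cell has at least one move into one of the L cells above, so it is W.
L cells per row: a=0: 4, a=1: 4, a=2: 4, a=3: 4, a=4: 1, a=5: 1; total 18.

18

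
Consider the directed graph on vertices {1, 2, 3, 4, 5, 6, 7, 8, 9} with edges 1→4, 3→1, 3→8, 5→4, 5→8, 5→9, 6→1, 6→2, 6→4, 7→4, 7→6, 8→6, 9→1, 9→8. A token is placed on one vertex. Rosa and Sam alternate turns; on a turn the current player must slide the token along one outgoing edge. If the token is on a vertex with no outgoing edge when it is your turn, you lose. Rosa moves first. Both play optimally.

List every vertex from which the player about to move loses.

Classify positions by backward induction: terminal positions (no move available) are L. From any other position, the mover wins iff some move reaches an L.
Every edge goes from a vertex to one that appears earlier in the order 4, 2, 1, 6, 8, 7, 9, 5, 3, so processing vertices in that order labels each vertex after all of its successors.
4: no outgoing edge → L
2: no outgoing edge → L
1: reaches L-position 4 → W
6: reaches L-position 2 → W
8: only reaches 6(W), which is W → L
7: reaches L-position 4 → W
9: reaches L-position 8 → W
5: reaches L-position 8 → W
3: reaches L-position 8 → W
Reading off the rows marked L gives the requested list; there are 3 such vertices.

2, 4, 8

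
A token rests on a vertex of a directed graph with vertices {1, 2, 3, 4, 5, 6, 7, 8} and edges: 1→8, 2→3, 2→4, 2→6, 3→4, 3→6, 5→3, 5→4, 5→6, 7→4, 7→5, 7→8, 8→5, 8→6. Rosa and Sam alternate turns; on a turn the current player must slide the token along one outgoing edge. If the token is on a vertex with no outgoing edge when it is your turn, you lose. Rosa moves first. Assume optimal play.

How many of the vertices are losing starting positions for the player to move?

Compute win/loss labels from the base case upward. A position with no move is L. Any other position is W if it can reach an L in one move, else L.
Every edge goes from a vertex to one that appears earlier in the order 6, 4, 3, 5, 8, 2, 1, 7, so processing vertices in that order labels each vertex after all of its successors.
6: no outgoing edge → L
4: no outgoing edge → L
3: W (go to 4, an L position)
5: W (go to 4, an L position)
8: W (go to 6, an L position)
2: W (go to 4, an L position)
1: L (sole option 8(W) is W)
7: W (go to 4, an L position)
The L vertices are 1, 4, 6; that is 3 in all.

3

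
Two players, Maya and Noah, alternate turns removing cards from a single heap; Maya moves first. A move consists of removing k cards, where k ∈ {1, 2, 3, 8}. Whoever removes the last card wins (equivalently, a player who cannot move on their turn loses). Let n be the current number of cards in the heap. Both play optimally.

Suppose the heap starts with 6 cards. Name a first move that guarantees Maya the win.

Remove 2, leaving 4.

Label each position W (a win for the player to move) or L (a loss). A position with no legal move is L; any other position is W exactly when some move reaches an L, and L when every move reaches a W.
n=0: no move → L
n=1: can move to 0, which is L ⇒ W
n=2: can move to 0, which is L ⇒ W
n=3: can move to 0, which is L ⇒ W
n=4: moves to 3(W), 2(W), 1(W); every one is W ⇒ L
n=5: can move to 4, which is L ⇒ W
n=6: can move to 4, which is L ⇒ W
From 6, the L positions reachable in one move are: 4.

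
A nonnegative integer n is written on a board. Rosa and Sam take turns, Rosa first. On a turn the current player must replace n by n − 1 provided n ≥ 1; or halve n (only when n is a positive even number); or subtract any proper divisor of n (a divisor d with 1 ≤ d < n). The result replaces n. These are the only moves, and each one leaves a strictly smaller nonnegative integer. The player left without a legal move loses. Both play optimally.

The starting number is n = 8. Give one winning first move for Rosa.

Compute win/loss labels from the base case upward. A position with no move is L. Any other position is W if it can reach an L in one move, else L.
n=0: no move → L
n=1: can move to 0, which is L ⇒ W
n=2: the only move is to 1(W), a W ⇒ L
n=3: can move to 2, which is L ⇒ W
n=4: can move to 2, which is L ⇒ W
n=5: the only move is to 4(W), a W ⇒ L
n=6: can move to 5, which is L ⇒ W
n=7: the only move is to 6(W), a W ⇒ L
n=8: can move to 7, which is L ⇒ W
From 8, the L positions reachable in one move are: 7.

Move to 7.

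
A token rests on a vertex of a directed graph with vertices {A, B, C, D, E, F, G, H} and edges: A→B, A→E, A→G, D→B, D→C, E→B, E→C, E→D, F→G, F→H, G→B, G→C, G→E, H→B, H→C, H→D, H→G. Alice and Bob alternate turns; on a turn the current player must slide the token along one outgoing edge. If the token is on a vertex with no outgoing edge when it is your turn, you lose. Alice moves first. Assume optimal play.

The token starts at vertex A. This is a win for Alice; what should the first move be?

Compute win/loss labels from the base case upward. A position with no move is L. Any other position is W if it can reach an L in one move, else L.
Every edge goes from a vertex to one that appears earlier in the order C, B, D, E, G, A, H, F, so processing vertices in that order labels each vertex after all of its successors.
C: no outgoing edge → L
B: no outgoing edge → L
D: can move to B, which is L ⇒ W
E: can move to B, which is L ⇒ W
G: can move to B, which is L ⇒ W
A: can move to B, which is L ⇒ W
H: can move to B, which is L ⇒ W
F: moves to H(W), G(W); every one is W ⇒ L
From A, the L positions reachable in one move are: B.

Move to B.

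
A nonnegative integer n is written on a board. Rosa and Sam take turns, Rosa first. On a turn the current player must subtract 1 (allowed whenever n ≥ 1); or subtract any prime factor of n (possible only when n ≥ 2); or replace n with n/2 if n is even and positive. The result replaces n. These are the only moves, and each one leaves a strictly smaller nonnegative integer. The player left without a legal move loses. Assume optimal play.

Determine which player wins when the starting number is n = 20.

Sam wins.

Use the standard recursion: the mover loses at a terminal position; elsewhere, the mover wins exactly when some move hands the opponent an L position.
n=0: no move → L
n=1: reaches L-position 0 → W
n=2: reaches L-position 0 → W
n=3: reaches L-position 0 → W
n=4: only reaches 2(W), 3(W), all W → L
n=5: reaches L-position 0 → W
n=6: reaches L-position 4 → W
n=7: reaches L-position 0 → W
n=8: reaches L-position 4 → W
n=9: only reaches 6(W), 8(W), all W → L
n=10: reaches L-position 9 → W
n=11: reaches L-position 0 → W
n=12: reaches L-position 9 → W
n=13: reaches L-position 0 → W
n=14: only reaches 7(W), 12(W), 13(W), all W → L
n=15: reaches L-position 14 → W
n=16: reaches L-position 14 → W
n=17: reaches L-position 0 → W
n=18: reaches L-position 9 → W
n=19: reaches L-position 0 → W
n=20: only reaches 10(W), 15(W), 18(W), 19(W), all W → L
The starting position 20 is L: whatever Rosa does, the opponent receives a W position.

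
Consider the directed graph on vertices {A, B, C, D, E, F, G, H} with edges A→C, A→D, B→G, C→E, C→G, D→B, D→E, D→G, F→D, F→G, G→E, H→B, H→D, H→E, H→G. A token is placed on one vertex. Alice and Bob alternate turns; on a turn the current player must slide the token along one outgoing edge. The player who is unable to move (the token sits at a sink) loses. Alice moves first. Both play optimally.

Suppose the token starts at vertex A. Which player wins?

Bob wins.

Use the standard recursion: the mover loses at a terminal position; elsewhere, the mover wins exactly when some move hands the opponent an L position.
Every edge goes from a vertex to one that appears earlier in the order E, G, B, D, H, C, F, A, so processing vertices in that order labels each vertex after all of its successors.
E: no outgoing edge → L
G: reaches L-position E → W
B: only reaches G(W), which is W → L
D: reaches L-position B → W
H: reaches L-position B → W
C: reaches L-position E → W
F: only reaches D(W), G(W), all W → L
A: only reaches C(W), D(W), all W → L
The starting position A is L: whatever Alice does, the opponent receives a W position.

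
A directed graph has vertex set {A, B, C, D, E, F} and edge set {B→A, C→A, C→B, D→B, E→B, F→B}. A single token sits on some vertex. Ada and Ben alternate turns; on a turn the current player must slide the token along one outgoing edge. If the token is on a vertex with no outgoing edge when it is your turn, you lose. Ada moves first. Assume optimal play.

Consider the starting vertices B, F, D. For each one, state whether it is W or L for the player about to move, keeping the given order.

B: W, F: L, D: L

Compute win/loss labels from the base case upward. A position with no move is L. Any other position is W if it can reach an L in one move, else L.
Every edge goes from a vertex to one that appears earlier in the order A, B, C, F, E, D, so processing vertices in that order labels each vertex after all of its successors.
A: no outgoing edge → L
B: W (go to A, an L position)
C: W (go to A, an L position)
F: L (sole option B(W) is W)
E: L (sole option B(W) is W)
D: L (sole option B(W) is W)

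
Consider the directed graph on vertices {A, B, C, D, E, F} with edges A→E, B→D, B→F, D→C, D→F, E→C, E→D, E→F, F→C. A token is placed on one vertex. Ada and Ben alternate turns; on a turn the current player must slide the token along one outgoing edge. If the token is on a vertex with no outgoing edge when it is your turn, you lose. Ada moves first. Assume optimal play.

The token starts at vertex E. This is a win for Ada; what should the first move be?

Build the W/L table. Terminal = L. A non-terminal position is W if it has a move to some L; otherwise it is L.
Every edge goes from a vertex to one that appears earlier in the order C, F, D, E, B, A, so processing vertices in that order labels each vertex after all of its successors.
C: no outgoing edge → L
F: W (go to C, an L position)
D: W (go to C, an L position)
E: W (go to C, an L position)
B: L (options D(W), F(W) are all W)
A: L (sole option E(W) is W)
From E, the L positions reachable in one move are: C.

Move to C.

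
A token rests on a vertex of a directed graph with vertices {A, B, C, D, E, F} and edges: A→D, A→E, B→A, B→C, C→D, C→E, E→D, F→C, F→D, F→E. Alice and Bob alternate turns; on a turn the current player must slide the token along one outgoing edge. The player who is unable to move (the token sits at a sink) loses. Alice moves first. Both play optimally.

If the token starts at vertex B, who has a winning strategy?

Label each position W (a win for the player to move) or L (a loss). A position with no legal move is L; any other position is W exactly when some move reaches an L, and L when every move reaches a W.
Every edge goes from a vertex to one that appears earlier in the order D, E, A, C, B, F, so processing vertices in that order labels each vertex after all of its successors.
D: no outgoing edge → L
E: W (go to D, an L position)
A: W (go to D, an L position)
C: W (go to D, an L position)
B: L (options C(W), A(W) are all W)
F: W (go to D, an L position)
Every move from B reaches a W position, so the mover loses.

Bob wins.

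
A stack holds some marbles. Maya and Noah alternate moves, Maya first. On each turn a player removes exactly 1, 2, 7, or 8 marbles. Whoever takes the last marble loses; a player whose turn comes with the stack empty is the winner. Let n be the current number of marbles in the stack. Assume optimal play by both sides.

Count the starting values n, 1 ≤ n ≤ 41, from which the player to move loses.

14

Use the standard recursion: the mover wins at a terminal position; elsewhere, the mover wins exactly when some move hands the opponent an L position.
n=0: no move; the opponent has just taken the last marble and therefore loses → W
n=1: the only move is to 0(W), a W ⇒ L
n=2: can move to 1, which is L ⇒ W
n=3: can move to 1, which is L ⇒ W
n=4: moves to 3(W), 2(W); every one is W ⇒ L
n=5: can move to 4, which is L ⇒ W
n=6: can move to 4, which is L ⇒ W
n=7: moves to 6(W), 5(W), 0(W); every one is W ⇒ L
n=8: can move to 7, which is L ⇒ W
n=9: can move to 7, which is L ⇒ W
n=10: moves to 9(W), 8(W), 3(W), 2(W); every one is W ⇒ L
n=11: can move to 10, which is L ⇒ W
n=12: can move to 10, which is L ⇒ W
n=13: moves to 12(W), 11(W), 6(W), 5(W); every one is W ⇒ L
n=14: can move to 13, which is L ⇒ W
n=15: can move to 13, which is L ⇒ W
n=16: moves to 15(W), 14(W), 9(W), 8(W); every one is W ⇒ L
n=17: can move to 16, which is L ⇒ W
n=18: can move to 16, which is L ⇒ W
n=19: moves to 18(W), 17(W), 12(W), 11(W); every one is W ⇒ L
n=20: can move to 19, which is L ⇒ W
n=21: can move to 19, which is L ⇒ W
n=22: moves to 21(W), 20(W), 15(W), 14(W); every one is W ⇒ L
n=23: can move to 22, which is L ⇒ W
n=24: can move to 22, which is L ⇒ W
n=25: moves to 24(W), 23(W), 18(W), 17(W); every one is W ⇒ L
n=26: can move to 25, which is L ⇒ W
n=27: can move to 25, which is L ⇒ W
n=28: moves to 27(W), 26(W), 21(W), 20(W); every one is W ⇒ L
n=29: can move to 28, which is L ⇒ W
n=30: can move to 28, which is L ⇒ W
n=31: moves to 30(W), 29(W), 24(W), 23(W); every one is W ⇒ L
n=32: can move to 31, which is L ⇒ W
n=33: can move to 31, which is L ⇒ W
n=34: moves to 33(W), 32(W), 27(W), 26(W); every one is W ⇒ L
n=35: can move to 34, which is L ⇒ W
n=36: can move to 34, which is L ⇒ W
n=37: moves to 36(W), 35(W), 30(W), 29(W); every one is W ⇒ L
n=38: can move to 37, which is L ⇒ W
n=39: can move to 37, which is L ⇒ W
n=40: moves to 39(W), 38(W), 33(W), 32(W); every one is W ⇒ L
n=41: can move to 40, which is L ⇒ W
L entries with 1 ≤ n ≤ 41 (the range starts at n=1): n = 1, 4, 7, 10, 13, 16, 19, 22, 25, 28, 31, 34, 37, 40; that makes 14.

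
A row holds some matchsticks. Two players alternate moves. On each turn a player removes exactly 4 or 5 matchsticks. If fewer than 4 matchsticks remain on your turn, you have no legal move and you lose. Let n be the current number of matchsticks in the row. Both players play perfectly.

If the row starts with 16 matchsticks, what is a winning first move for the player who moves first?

Build the W/L table. Terminal = L. A non-terminal position is W if it has a move to some L; otherwise it is L.
n=0: no move → L
n=1: no move → L
n=2: no move → L
n=3: no move → L
n=4: →0(L), so W
n=5: →1(L), so W
n=6: →2(L), so W
n=7: →3(L), so W
n=8: →3(L), so W
n=9: →5(W), 4(W) — all W, so L
n=10: →6(W), 5(W) — all W, so L
n=11: →7(W), 6(W) — all W, so L
n=12: →8(W), 7(W) — all W, so L
n=13: →9(L), so W
n=14: →10(L), so W
n=15: →11(L), so W
n=16: →12(L), so W
From 16, the L positions reachable in one move are: 12, 11. Any move reaching one of these is winning.

Remove 4, leaving 12.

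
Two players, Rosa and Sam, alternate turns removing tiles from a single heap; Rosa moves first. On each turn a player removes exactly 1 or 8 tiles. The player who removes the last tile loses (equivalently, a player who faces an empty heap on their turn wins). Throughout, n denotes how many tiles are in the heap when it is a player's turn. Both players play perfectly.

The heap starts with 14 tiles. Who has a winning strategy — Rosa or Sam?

Use the standard recursion: the mover wins at a terminal position; elsewhere, the mover wins exactly when some move hands the opponent an L position.
n=0: no move; the opponent has just taken the last tile and therefore loses → W
n=1: L (sole option 0(W) is W)
n=2: W (go to 1, an L position)
n=3: L (sole option 2(W) is W)
n=4: W (go to 3, an L position)
n=5: L (sole option 4(W) is W)
n=6: W (go to 5, an L position)
n=7: L (sole option 6(W) is W)
n=8: W (go to 7, an L position)
n=9: W (go to 1, an L position)
n=10: L (options 9(W), 2(W) are all W)
n=11: W (go to 10, an L position)
n=12: L (options 11(W), 4(W) are all W)
n=13: W (go to 12, an L position)
n=14: L (options 13(W), 6(W) are all W)
The starting position 14 is L: whatever Rosa does, the opponent receives a W position.

Sam wins.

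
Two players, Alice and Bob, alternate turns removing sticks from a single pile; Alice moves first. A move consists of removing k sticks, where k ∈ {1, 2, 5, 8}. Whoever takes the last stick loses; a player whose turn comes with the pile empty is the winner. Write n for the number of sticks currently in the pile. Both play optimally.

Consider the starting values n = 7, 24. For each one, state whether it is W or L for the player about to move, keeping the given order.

Positions with no move are W. A position that does have a move is losing for the player to move precisely when every available move leads to a winning position for the opponent. Fill in the labels:
n=0: no move; the opponent has just taken the last stick and therefore loses → W
n=1: only reaches 0(W), which is W → L
n=2: reaches L-position 1 → W
n=3: reaches L-position 1 → W
n=4: only reaches 3(W), 2(W), all W → L
n=5: reaches L-position 4 → W
n=6: reaches L-position 4 → W
n=7: only reaches 6(W), 5(W), 2(W), all W → L
n=8: reaches L-position 7 → W
n=9: reaches L-position 7 → W
n=10: only reaches 9(W), 8(W), 5(W), 2(W), all W → L
n=11: reaches L-position 10 → W
n=12: reaches L-position 10 → W
n=13: only reaches 12(W), 11(W), 8(W), 5(W), all W → L
n=14: reaches L-position 13 → W
n=15: reaches L-position 13 → W
n=16: only reaches 15(W), 14(W), 11(W), 8(W), all W → L
n=17: reaches L-position 16 → W
n=18: reaches L-position 16 → W
n=19: only reaches 18(W), 17(W), 14(W), 11(W), all W → L
n=20: reaches L-position 19 → W
n=21: reaches L-position 19 → W
n=22: only reaches 21(W), 20(W), 17(W), 14(W), all W → L
n=23: reaches L-position 22 → W
n=24: reaches L-position 22 → W

7: L, 24: W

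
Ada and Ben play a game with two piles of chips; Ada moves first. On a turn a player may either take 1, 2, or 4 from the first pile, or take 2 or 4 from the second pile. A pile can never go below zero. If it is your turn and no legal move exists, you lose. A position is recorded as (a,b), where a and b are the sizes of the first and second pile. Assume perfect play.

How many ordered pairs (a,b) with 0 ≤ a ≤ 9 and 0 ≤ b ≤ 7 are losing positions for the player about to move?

Classify positions by backward induction: terminal positions (no move available) are L. From any other position, the mover wins iff some move reaches an L.
Every move lowers a or b (never raises either), so fill the grid row by row in increasing a, and left to right within a row: each cell's successors are then already labelled.
      b=0  b=1  b=2  b=3  b=4  b=5  b=6  b=7
a=0:    L    L    W    W    W    W    L    L
a=1:    W    W    L    L    W    W    W    W
a=2:    W    W    W    W    L    L    W    W
a=3:    L    L    W    W    W    W    L    L
a=4:    W    W    L    L    W    W    W    W
a=5:    W    W    W    W    L    L    W    W
a=6:    L    L    W    W    W    W    L    L
a=7:    W    W    L    L    W    W    W    W
a=8:    W    W    W    W    L    L    W    W
a=9:    L    L    W    W    W    W    L    L
Cells with no legal move (terminal, hence L): (0,0), (0,1).
The remaining L cells, each justified by listing all of its moves:
(0,6): →(0,4)(W), (0,2)(W) — all W, so L
(0,7): →(0,5)(W), (0,3)(W) — all W, so L
(1,2): →(0,2)(W), (1,0)(W) — all W, so L
(1,3): →(0,3)(W), (1,1)(W) — all W, so L
(2,4): →(1,4)(W), (0,4)(W), (2,2)(W), (2,0)(W) — all W, so L
(2,5): →(1,5)(W), (0,5)(W), (2,3)(W), (2,1)(W) — all W, so L
(3,0): →(2,0)(W), (1,0)(W) — all W, so L
(3,1): →(2,1)(W), (1,1)(W) — all W, so L
(3,6): →(2,6)(W), (1,6)(W), (3,4)(W), (3,2)(W) — all W, so L
(3,7): →(2,7)(W), (1,7)(W), (3,5)(W), (3,3)(W) — all W, so L
(4,2): →(3,2)(W), (2,2)(W), (0,2)(W), (4,0)(W) — all W, so L
(4,3): →(3,3)(W), (2,3)(W), (0,3)(W), (4,1)(W) — all W, so L
(5,4): →(4,4)(W), (3,4)(W), (1,4)(W), (5,2)(W), (5,0)(W) — all W, so L
(5,5): →(4,5)(W), (3,5)(W), (1,5)(W), (5,3)(W), (5,1)(W) — all W, so L
(6,0): →(5,0)(W), (4,0)(W), (2,0)(W) — all W, so L
(6,1): →(5,1)(W), (4,1)(W), (2,1)(W) — all W, so L
(6,6): →(5,6)(W), (4,6)(W), (2,6)(W), (6,4)(W), (6,2)(W) — all W, so L
(6,7): →(5,7)(W), (4,7)(W), (2,7)(W), (6,5)(W), (6,3)(W) — all W, so L
(7,2): →(6,2)(W), (5,2)(W), (3,2)(W), (7,0)(W) — all W, so L
(7,3): →(6,3)(W), (5,3)(W), (3,3)(W), (7,1)(W) — all W, so L
(8,4): →(7,4)(W), (6,4)(W), (4,4)(W), (8,2)(W), (8,0)(W) — all W, so L
(8,5): →(7,5)(W), (6,5)(W), (4,5)(W), (8,3)(W), (8,1)(W) — all W, so L
(9,0): →(8,0)(W), (7,0)(W), (5,0)(W) — all W, so L
(9,1): →(8,1)(W), (7,1)(W), (5,1)(W) — all W, so L
(9,6): →(8,6)(W), (7,6)(W), (5,6)(W), (9,4)(W), (9,2)(W) — all W, so L
(9,7): →(8,7)(W), (7,7)(W), (5,7)(W), (9,5)(W), (9,3)(W) — all W, so L
Every other cell has at least one move into one of the L cells above, so it is W.
L cells per row: a=0: 4, a=1: 2, a=2: 2, a=3: 4, a=4: 2, a=5: 2, a=6: 4, a=7: 2, a=8: 2, a=9: 4; total 28.

28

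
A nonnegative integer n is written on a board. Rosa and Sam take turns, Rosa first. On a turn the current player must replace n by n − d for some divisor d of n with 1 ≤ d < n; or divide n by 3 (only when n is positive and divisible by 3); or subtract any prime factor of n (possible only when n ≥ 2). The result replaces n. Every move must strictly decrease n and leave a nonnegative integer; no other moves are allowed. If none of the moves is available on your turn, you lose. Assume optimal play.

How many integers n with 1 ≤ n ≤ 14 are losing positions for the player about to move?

4

Label each position W (a win for the player to move) or L (a loss). A position with no legal move is L; any other position is W exactly when some move reaches an L, and L when every move reaches a W.
n=0: no move → L
n=1: no move → L
n=2: W (go to 0, an L position)
n=3: W (go to 0, an L position)
n=4: L (options 2(W), 3(W) are all W)
n=5: W (go to 0, an L position)
n=6: W (go to 4, an L position)
n=7: W (go to 0, an L position)
n=8: W (go to 4, an L position)
n=9: L (options 3(W), 6(W), 8(W) are all W)
n=10: W (go to 9, an L position)
n=11: W (go to 0, an L position)
n=12: W (go to 4, an L position)
n=13: W (go to 0, an L position)
n=14: L (options 7(W), 12(W), 13(W) are all W)
L entries with 1 ≤ n ≤ 14 (n=0 is outside the asked range and is not counted): n = 1, 4, 9, 14; that makes 4.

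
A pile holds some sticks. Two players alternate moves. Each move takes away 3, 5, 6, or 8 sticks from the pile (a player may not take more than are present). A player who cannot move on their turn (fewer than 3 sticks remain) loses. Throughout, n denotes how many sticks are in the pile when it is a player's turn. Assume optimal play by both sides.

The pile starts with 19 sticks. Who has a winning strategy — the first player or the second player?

The first player wins.

Classify positions by backward induction: terminal positions (no move available) are L. From any other position, the mover wins iff some move reaches an L.
n=0: no move → L
n=1: no move → L
n=2: no move → L
n=3: can move to 0, which is L ⇒ W
n=4: can move to 1, which is L ⇒ W
n=5: can move to 2, which is L ⇒ W
n=6: can move to 1, which is L ⇒ W
n=7: can move to 2, which is L ⇒ W
n=8: can move to 2, which is L ⇒ W
n=9: can move to 1, which is L ⇒ W
n=10: can move to 2, which is L ⇒ W
n=11: moves to 8(W), 6(W), 5(W), 3(W); every one is W ⇒ L
n=12: moves to 9(W), 7(W), 6(W), 4(W); every one is W ⇒ L
n=13: moves to 10(W), 8(W), 7(W), 5(W); every one is W ⇒ L
n=14: can move to 11, which is L ⇒ W
n=15: can move to 12, which is L ⇒ W
n=16: can move to 13, which is L ⇒ W
n=17: can move to 12, which is L ⇒ W
n=18: can move to 13, which is L ⇒ W
n=19: can move to 13, which is L ⇒ W
The starting position 19 is W: the player to move should remove 6, leaving 13, handing over an L position.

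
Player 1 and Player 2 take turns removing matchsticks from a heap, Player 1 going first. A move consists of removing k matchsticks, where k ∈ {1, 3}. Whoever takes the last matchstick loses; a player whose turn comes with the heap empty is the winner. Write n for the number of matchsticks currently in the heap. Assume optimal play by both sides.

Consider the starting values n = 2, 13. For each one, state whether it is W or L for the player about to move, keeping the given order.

2: W, 13: L

Classify positions by backward induction: terminal positions (no move available) are W. From any other position, the mover wins iff some move reaches an L.
n=0: no move; the opponent has just taken the last matchstick and therefore loses → W
n=1: the only move is to 0(W), a W ⇒ L
n=2: can move to 1, which is L ⇒ W
n=3: moves to 2(W), 0(W); every one is W ⇒ L
n=4: can move to 3, which is L ⇒ W
n=5: moves to 4(W), 2(W); every one is W ⇒ L
n=6: can move to 5, which is L ⇒ W
n=7: moves to 6(W), 4(W); every one is W ⇒ L
n=8: can move to 7, which is L ⇒ W
n=9: moves to 8(W), 6(W); every one is W ⇒ L
n=10: can move to 9, which is L ⇒ W
n=11: moves to 10(W), 8(W); every one is W ⇒ L
n=12: can move to 11, which is L ⇒ W
n=13: moves to 12(W), 10(W); every one is W ⇒ L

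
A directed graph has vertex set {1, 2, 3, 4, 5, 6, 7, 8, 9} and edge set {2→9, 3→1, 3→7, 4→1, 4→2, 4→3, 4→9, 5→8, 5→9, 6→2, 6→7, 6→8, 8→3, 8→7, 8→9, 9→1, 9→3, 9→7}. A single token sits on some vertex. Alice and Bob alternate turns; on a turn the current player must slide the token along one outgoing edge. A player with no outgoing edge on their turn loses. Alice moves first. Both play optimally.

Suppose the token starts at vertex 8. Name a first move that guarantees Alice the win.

Classify positions by backward induction: terminal positions (no move available) are L. From any other position, the mover wins iff some move reaches an L.
Every edge goes from a vertex to one that appears earlier in the order 1, 7, 3, 9, 8, 2, 4, 5, 6, so processing vertices in that order labels each vertex after all of its successors.
1: no outgoing edge → L
7: no outgoing edge → L
3: can move to 7, which is L ⇒ W
9: can move to 7, which is L ⇒ W
8: can move to 7, which is L ⇒ W
2: the only move is to 9(W), a W ⇒ L
4: can move to 2, which is L ⇒ W
5: moves to 8(W), 9(W); every one is W ⇒ L
6: can move to 2, which is L ⇒ W
From 8, the L positions reachable in one move are: 7.

Move to 7.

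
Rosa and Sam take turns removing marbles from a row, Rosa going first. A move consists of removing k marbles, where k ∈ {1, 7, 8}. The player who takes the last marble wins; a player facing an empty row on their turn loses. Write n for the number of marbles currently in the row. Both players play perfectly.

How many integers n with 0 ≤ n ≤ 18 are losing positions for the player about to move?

Label each position W (a win for the player to move) or L (a loss). A position with no legal move is L; any other position is W exactly when some move reaches an L, and L when every move reaches a W.
n=0: no move → L
n=1: →0(L), so W
n=2: →1(W) only, which is W, so L
n=3: →2(L), so W
n=4: →3(W) only, which is W, so L
n=5: →4(L), so W
n=6: →5(W) only, which is W, so L
n=7: →6(L), so W
n=8: →0(L), so W
n=9: →2(L), so W
n=10: →2(L), so W
n=11: →4(L), so W
n=12: →4(L), so W
n=13: →6(L), so W
n=14: →6(L), so W
n=15: →14(W), 8(W), 7(W) — all W, so L
n=16: →15(L), so W
n=17: →16(W), 10(W), 9(W) — all W, so L
n=18: →17(L), so W
L entries with 0 ≤ n ≤ 18: n = 0, 2, 4, 6, 15, 17; that makes 6.

6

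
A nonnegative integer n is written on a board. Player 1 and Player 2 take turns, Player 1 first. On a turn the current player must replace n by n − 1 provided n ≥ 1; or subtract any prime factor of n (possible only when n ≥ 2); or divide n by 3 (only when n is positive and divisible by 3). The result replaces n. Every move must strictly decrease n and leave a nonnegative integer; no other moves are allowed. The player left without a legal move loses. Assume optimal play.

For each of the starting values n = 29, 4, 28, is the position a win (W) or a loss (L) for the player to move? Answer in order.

Build the W/L table. Terminal = L. A non-terminal position is W if it has a move to some L; otherwise it is L.
n=0: no move → L
n=1: reaches L-position 0 → W
n=2: reaches L-position 0 → W
n=3: reaches L-position 0 → W
n=4: only reaches 2(W), 3(W), all W → L
n=5: reaches L-position 0 → W
n=6: reaches L-position 4 → W
n=7: reaches L-position 0 → W
n=8: only reaches 6(W), 7(W), all W → L
n=9: reaches L-position 8 → W
n=10: reaches L-position 8 → W
n=11: reaches L-position 0 → W
n=12: reaches L-position 4 → W
n=13: reaches L-position 0 → W
n=14: only reaches 7(W), 12(W), 13(W), all W → L
n=15: reaches L-position 14 → W
n=16: reaches L-position 14 → W
n=17: reaches L-position 0 → W
n=18: only reaches 6(W), 15(W), 16(W), 17(W), all W → L
n=19: reaches L-position 0 → W
n=20: reaches L-position 18 → W
n=21: reaches L-position 14 → W
n=22: only reaches 11(W), 20(W), 21(W), all W → L
n=23: reaches L-position 0 → W
n=24: reaches L-position 8 → W
n=25: only reaches 20(W), 24(W), all W → L
n=26: reaches L-position 25 → W
n=27: only reaches 9(W), 24(W), 26(W), all W → L
n=28: reaches L-position 27 → W
n=29: reaches L-position 0 → W

29: W, 4: L, 28: W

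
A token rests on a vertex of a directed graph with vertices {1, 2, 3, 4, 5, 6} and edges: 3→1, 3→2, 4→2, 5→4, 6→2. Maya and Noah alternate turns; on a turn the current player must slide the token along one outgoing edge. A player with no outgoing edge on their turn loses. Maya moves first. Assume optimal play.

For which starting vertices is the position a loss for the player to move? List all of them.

Use the standard recursion: the mover loses at a terminal position; elsewhere, the mover wins exactly when some move hands the opponent an L position.
Every edge goes from a vertex to one that appears earlier in the order 1, 2, 4, 6, 3, 5, so processing vertices in that order labels each vertex after all of its successors.
1: no outgoing edge → L
2: no outgoing edge → L
4: →2(L), so W
6: →2(L), so W
3: →2(L), so W
5: →4(W) only, which is W, so L
The losing starting vertices are exactly the entries labelled L in this table (3 of them).

1, 2, 5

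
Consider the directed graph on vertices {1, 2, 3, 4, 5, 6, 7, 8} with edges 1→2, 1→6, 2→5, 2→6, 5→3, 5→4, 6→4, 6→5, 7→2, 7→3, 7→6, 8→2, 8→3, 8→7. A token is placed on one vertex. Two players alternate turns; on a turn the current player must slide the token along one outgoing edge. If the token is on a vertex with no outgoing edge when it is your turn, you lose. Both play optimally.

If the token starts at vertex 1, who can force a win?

Use the standard recursion: the mover loses at a terminal position; elsewhere, the mover wins exactly when some move hands the opponent an L position.
Every edge goes from a vertex to one that appears earlier in the order 4, 3, 5, 6, 2, 7, 1, 8, so processing vertices in that order labels each vertex after all of its successors.
4: no outgoing edge → L
3: no outgoing edge → L
5: →3(L), so W
6: →4(L), so W
2: →6(W), 5(W) — all W, so L
7: →2(L), so W
1: →2(L), so W
8: →2(L), so W
From 1 the player to move can move to 2, reaching an L position.

The first player wins.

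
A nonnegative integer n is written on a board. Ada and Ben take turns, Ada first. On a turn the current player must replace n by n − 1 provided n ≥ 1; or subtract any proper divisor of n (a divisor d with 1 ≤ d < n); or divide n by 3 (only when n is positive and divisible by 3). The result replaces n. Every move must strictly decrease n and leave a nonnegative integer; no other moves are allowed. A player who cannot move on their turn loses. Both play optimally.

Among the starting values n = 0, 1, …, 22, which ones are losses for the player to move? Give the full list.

Compute win/loss labels from the base case upward. A position with no move is L. Any other position is W if it can reach an L in one move, else L.
n=0: no move → L
n=1: →0(L), so W
n=2: →1(W) only, which is W, so L
n=3: →2(L), so W
n=4: →2(L), so W
n=5: →4(W) only, which is W, so L
n=6: →2(L), so W
n=7: →6(W) only, which is W, so L
n=8: →7(L), so W
n=9: →3(W), 6(W), 8(W) — all W, so L
n=10: →5(L), so W
n=11: →10(W) only, which is W, so L
n=12: →9(L), so W
n=13: →12(W) only, which is W, so L
n=14: →7(L), so W
n=15: →5(L), so W
n=16: →8(W), 12(W), 14(W), 15(W) — all W, so L
n=17: →16(L), so W
n=18: →9(L), so W
n=19: →18(W) only, which is W, so L
n=20: →16(L), so W
n=21: →7(L), so W
n=22: →11(L), so W
Reading off the rows marked L gives the requested list; there are 9 such values of n.

0, 2, 5, 7, 9, 11, 13, 16, 19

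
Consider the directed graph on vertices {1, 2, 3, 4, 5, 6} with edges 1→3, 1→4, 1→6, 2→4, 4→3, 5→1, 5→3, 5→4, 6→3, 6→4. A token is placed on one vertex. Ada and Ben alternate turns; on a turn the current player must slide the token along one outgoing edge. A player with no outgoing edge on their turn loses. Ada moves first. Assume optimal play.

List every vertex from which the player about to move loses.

2, 3

Work bottom-up. With no move the player to move loses. Otherwise the position is W if at least one move leads to an L position for the opponent, and L if every move leads to a W.
Every edge goes from a vertex to one that appears earlier in the order 3, 4, 6, 1, 2, 5, so processing vertices in that order labels each vertex after all of its successors.
3: no outgoing edge → L
4: W (go to 3, an L position)
6: W (go to 3, an L position)
1: W (go to 3, an L position)
2: L (sole option 4(W) is W)
5: W (go to 3, an L position)
Reading off the rows marked L gives the requested list; there are 2 such vertices.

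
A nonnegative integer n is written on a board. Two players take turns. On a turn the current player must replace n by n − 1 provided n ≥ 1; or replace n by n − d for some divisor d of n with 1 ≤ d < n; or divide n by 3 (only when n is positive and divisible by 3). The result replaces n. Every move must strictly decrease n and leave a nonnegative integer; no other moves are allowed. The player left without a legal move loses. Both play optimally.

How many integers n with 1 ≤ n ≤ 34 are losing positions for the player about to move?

13

Classify positions by backward induction: terminal positions (no move available) are L. From any other position, the mover wins iff some move reaches an L.
n=0: no move → L
n=1: →0(L), so W
n=2: →1(W) only, which is W, so L
n=3: →2(L), so W
n=4: →2(L), so W
n=5: →4(W) only, which is W, so L
n=6: →2(L), so W
n=7: →6(W) only, which is W, so L
n=8: →7(L), so W
n=9: →3(W), 6(W), 8(W) — all W, so L
n=10: →5(L), so W
n=11: →10(W) only, which is W, so L
n=12: →9(L), so W
n=13: →12(W) only, which is W, so L
n=14: →7(L), so W
n=15: →5(L), so W
n=16: →8(W), 12(W), 14(W), 15(W) — all W, so L
n=17: →16(L), so W
n=18: →9(L), so W
n=19: →18(W) only, which is W, so L
n=20: →16(L), so W
n=21: →7(L), so W
n=22: →11(L), so W
n=23: →22(W) only, which is W, so L
n=24: →16(L), so W
n=25: →20(W), 24(W) — all W, so L
n=26: →13(L), so W
n=27: →9(L), so W
n=28: →14(W), 21(W), 24(W), 26(W), 27(W) — all W, so L
n=29: →28(L), so W
n=30: →25(L), so W
n=31: →30(W) only, which is W, so L
n=32: →16(L), so W
n=33: →11(L), so W
n=34: →17(W), 32(W), 33(W) — all W, so L
L entries with 1 ≤ n ≤ 34 (n=0 is outside the asked range and is not counted): n = 2, 5, 7, 9, 11, 13, 16, 19, 23, 25, 28, 31, 34; that makes 13.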